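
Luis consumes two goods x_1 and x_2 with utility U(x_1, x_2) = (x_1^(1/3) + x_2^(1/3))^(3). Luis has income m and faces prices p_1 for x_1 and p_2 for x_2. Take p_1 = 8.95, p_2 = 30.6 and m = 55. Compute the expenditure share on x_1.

MU_x_1 ∝ x_1^(-2/3), MU_x_2 ∝ x_2^(-2/3), so MRS = (x_2/x_1)^(2/3) = p_1/p_2.
Hence x_2/x_1 = (p_1/p_2)^(1/(2/3)), i.e. raised to the 1.5 power.
Substitute x_2 = (x_2/x_1)·x_1 into the budget: x_1* = m/(p_1 + p_2·(x_2/x_1)).
Numerically x_2/x_1 = 0.15818, so x_1* = 55/(8.95 + 30.6·0.15818) = 3.9883 and x_2* = 0.15818·3.9883 = 0.6309.
Expenditure on x_1: 8.95·3.9883 = 35.6953; share = 0.649.

share on x_1 = 0.649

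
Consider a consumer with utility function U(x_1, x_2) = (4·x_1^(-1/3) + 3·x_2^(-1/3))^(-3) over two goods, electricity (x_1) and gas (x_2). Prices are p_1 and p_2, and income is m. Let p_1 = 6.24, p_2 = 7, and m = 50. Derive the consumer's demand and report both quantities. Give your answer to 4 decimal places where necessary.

x_1* = 4.38, x_2* = 3.2384

MRS = MU_x_1/MU_x_2 = (4/3)·(x_2/x_1)^(4/3). Set equal to p_1/p_2.
Hence x_2/x_1 = ((3/4)·p_1/p_2)^(1/(4/3)), i.e. raised to the 0.75 power.
Substitute x_2 = (x_2/x_1)·x_1 into the budget: x_1* = m/(p_1 + p_2·(x_2/x_1)).
Numerically x_2/x_1 = 0.739368, so x_1* = 50/(6.24 + 7·0.739368) = 4.38 and x_2* = 0.739368·4.38 = 3.2384.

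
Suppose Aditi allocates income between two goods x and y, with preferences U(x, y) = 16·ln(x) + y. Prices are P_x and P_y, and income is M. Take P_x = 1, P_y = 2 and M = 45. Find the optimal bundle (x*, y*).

x* = 32, y* = 6.5

MU_x = 16/x, MU_y = 1. Tangency: 16/x = P_x/P_y.
So x*(P_x,P_y) = 16·P_y/P_x, independent of income; and y* = (M − 16·P_y)/P_y.
At the given prices: x* = 16·2/1 = 32, and y* = 6.5.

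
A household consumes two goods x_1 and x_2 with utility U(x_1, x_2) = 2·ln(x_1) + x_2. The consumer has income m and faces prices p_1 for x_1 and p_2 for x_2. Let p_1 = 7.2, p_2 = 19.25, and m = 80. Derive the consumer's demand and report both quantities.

Set MRS = p_1/p_2: (2/x_1)/1 = p_1/p_2.
So x_1*(p_1,p_2) = 2·p_2/p_1, independent of income; and x_2* = (m − 2·p_2)/p_2.
At the given prices: x_1* = 2·19.25/7.2 = 5.3472, and x_2* = 2.1558.

x_1* = 5.3472, x_2* = 2.1558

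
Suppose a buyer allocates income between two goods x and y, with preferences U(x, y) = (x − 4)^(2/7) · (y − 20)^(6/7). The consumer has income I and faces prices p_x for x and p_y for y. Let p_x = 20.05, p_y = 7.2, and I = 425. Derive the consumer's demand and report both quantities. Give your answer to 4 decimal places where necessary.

This is Cobb-Douglas in (x−4, y−20): tangency gives 2/7·p_y·(y−20) = 6/7·p_x·(x−4).
After buying the subsistence bundle (4, 20), a share 0.25 of the remaining income goes to x: x* = 4 + 0.25·(I − 4p_x − 20p_y)/p_x.
Discretionary income = 425 − 4·20.05 − 20·7.2 = 200.8; x* = 4 + 0.25·200.8/20.05 = 6.5037; y* = 20 + 0.75·200.8/7.2 = 40.9167.

x* = 6.5037, y* = 40.9167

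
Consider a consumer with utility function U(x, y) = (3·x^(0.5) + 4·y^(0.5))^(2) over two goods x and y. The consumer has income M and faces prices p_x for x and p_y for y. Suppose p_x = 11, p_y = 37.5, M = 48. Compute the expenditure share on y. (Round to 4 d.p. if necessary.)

From the CES first-order condition, (3/4)·(y/x)^(0.5) = p_x/p_y.
Hence y/x = ((4/3)·p_x/p_y)^(1/(0.5)), i.e. raised to the 2 power.
With the ratio pinned down, the budget gives x* = M/(p_x + p_y·(y/x)) and y* = (y/x)·x*.
Numerically y/x = 0.152968, so x* = 48/(11 + 37.5·0.152968) = 2.868 and y* = 0.152968·2.868 = 0.4387.
Expenditure on y: 37.5·0.4387 = 16.4518; share = 0.3427.

share on y = 0.3427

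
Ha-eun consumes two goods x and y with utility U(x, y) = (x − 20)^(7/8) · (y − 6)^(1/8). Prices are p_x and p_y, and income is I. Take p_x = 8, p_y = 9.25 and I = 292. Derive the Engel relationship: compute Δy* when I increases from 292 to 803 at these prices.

Δy* = 6.9054

Let x' = x−20, y' = y−6. MRS = 7·y'/x' = p_x/p_y.
After buying the subsistence bundle (20, 6), a share 0.875 of the remaining income goes to x: x* = 20 + 0.875·(I − 20p_x − 6p_y)/p_x.
Discretionary income = 292 − 20·8 − 6·9.25 = 76.5; y* = 6 + 0.125·76.5/9.25 = 7.0338.
At I' = 803: y* = 13.9392. Change: 13.9392 − 7.0338 = 6.9054.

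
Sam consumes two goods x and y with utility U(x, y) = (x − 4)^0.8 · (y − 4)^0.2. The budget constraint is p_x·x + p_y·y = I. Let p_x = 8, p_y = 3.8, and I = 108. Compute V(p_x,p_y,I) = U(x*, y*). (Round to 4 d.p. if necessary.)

V = 5.3475

This is Cobb-Douglas in (x−4, y−4): tangency gives 0.8·p_y·(y−4) = 0.2·p_x·(x−4).
After buying the subsistence bundle (4, 4), a share 0.8 of the remaining income goes to x: x* = 4 + 0.8·(I − 4p_x − 4p_y)/p_x.
Discretionary income = 108 − 4·8 − 4·3.8 = 60.8; x* = 4 + 0.8·60.8/8 = 10.08; y* = 4 + 0.2·60.8/3.8 = 7.2.
Utility at the optimum: U(10.08, 7.2) = 5.3475.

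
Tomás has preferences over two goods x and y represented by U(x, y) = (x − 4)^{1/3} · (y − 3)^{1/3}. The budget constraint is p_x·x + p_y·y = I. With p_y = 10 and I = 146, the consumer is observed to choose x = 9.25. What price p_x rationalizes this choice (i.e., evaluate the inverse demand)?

p_x = 8

Let x' = x−4, y' = y−3. MRS = y'/x' = p_x/p_y.
Substituting into the budget: x* = 4 + 0.5·(I − 4·p_x − 3·p_y)/p_x, and y* = 3 + 0.5·(…)/p_y.
Set x* = 9.25 in the demand function and solve for p_x: p_x = 8.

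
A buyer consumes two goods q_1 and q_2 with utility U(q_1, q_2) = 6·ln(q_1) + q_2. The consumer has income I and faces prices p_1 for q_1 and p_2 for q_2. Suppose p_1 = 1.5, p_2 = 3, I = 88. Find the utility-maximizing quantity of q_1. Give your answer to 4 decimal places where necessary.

q_1* = 12

Set MRS = p_1/p_2: (6/q_1)/1 = p_1/p_2.
So q_1*(p_1,p_2) = 6·p_2/p_1, independent of income; and q_2* = (I − 6·p_2)/p_2.
At the given prices: q_1* = 6·3/1.5 = 12.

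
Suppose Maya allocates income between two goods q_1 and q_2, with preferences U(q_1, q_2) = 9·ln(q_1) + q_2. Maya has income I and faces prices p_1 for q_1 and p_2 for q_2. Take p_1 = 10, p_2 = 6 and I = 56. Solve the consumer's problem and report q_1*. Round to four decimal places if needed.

q_1* = 5.4

Set MRS = p_1/p_2: (9/q_1)/1 = p_1/p_2.
So q_1*(p_1,p_2) = 9·p_2/p_1, independent of income; and q_2* = (I − 9·p_2)/p_2.
At the given prices: q_1* = 9·6/10 = 5.4.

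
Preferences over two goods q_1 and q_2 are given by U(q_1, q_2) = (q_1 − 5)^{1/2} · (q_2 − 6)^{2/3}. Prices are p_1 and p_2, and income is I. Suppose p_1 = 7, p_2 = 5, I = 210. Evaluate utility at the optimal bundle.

V = 19.3666

MRS = (3/4)·(q_2−6)/(q_1−5). Tangency with p_1/p_2 gives q_2−6 = (4/3)·(p_1/p_2)·(q_1−5).
Substituting into the budget: q_1* = 5 + 3/7·(I − 5·p_1 − 6·p_2)/p_1, and q_2* = 6 + 4/7·(…)/p_2.
Discretionary income = 210 − 5·7 − 6·5 = 145; q_1* = 5 + 3/7·145/7 = 13.8776; q_2* = 6 + 4/7·145/5 = 22.5714.
Utility at the optimum: U(13.8776, 22.5714) = 19.3666.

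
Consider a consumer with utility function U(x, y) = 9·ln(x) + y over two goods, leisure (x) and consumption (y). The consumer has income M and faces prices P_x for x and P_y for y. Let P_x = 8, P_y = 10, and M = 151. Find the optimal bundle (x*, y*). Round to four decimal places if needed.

x* = 11.25, y* = 6.1

At the given prices: x* = 9·10/8 = 11.25, and y* = 6.1.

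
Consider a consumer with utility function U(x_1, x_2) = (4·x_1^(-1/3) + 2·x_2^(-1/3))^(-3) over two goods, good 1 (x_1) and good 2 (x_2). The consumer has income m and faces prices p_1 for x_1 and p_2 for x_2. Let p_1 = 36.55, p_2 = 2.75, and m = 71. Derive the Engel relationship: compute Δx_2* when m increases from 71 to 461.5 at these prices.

Δx_2* = 33.72

MRS = MU_x_1/MU_x_2 = 2·(x_2/x_1)^(4/3). Set equal to p_1/p_2.
Hence x_2/x_1 = ((1/2)·p_1/p_2)^(1/(4/3)), i.e. raised to the 0.75 power.
With the ratio pinned down, the budget gives x_1* = m/(p_1 + p_2·(x_2/x_1)) and x_2* = (x_2/x_1)·x_1*.
Numerically x_2/x_1 = 4.138982, so x_1* = 71/(36.55 + 2.75·4.138982) = 1.4813 and x_2* = 4.138982·1.4813 = 6.1309.
At m' = 461.5: x_2* = 39.8509. Change: 39.8509 − 6.1309 = 33.72.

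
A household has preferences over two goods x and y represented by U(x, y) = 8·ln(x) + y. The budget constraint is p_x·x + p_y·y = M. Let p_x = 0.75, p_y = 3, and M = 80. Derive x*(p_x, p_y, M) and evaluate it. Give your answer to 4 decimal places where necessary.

x* = 32

MU_x = 8/x, MU_y = 1. Tangency: 8/x = p_x/p_y.
So x*(p_x,p_y) = 8·p_y/p_x, independent of income; and y* = (M − 8·p_y)/p_y.
At the given prices: x* = 8·3/0.75 = 32.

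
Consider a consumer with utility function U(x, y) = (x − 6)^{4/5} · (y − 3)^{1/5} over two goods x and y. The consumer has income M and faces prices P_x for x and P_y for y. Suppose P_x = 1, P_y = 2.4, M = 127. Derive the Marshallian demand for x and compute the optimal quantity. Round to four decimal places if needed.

Substituting into the budget: x* = 6 + 0.8·(M − 6·P_x − 3·P_y)/P_x, and y* = 3 + 0.2·(…)/P_y.
Discretionary income = 127 − 6·1 − 3·2.4 = 113.8; x* = 6 + 0.8·113.8/1 = 97.04.

x* = 97.04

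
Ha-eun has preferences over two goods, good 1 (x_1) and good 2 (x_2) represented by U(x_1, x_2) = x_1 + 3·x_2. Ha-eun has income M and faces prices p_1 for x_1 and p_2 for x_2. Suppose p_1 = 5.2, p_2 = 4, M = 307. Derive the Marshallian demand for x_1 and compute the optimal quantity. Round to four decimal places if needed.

x_1* = 0

Linear utility — the consumer picks whichever good has higher MU/price: 1/5.2 = 0.1923 vs 3/4 = 0.75.
x_2 gives more utility per dollar, so spend all income on x_2: x_2* = M/p_2, x_1* = 0.
Numerically: x_1* = 0, x_2* = 76.75.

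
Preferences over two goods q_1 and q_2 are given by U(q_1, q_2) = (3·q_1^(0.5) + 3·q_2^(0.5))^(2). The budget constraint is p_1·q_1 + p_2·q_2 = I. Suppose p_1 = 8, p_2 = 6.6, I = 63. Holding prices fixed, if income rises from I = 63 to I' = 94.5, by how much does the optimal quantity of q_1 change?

From the CES first-order condition, (q_2/q_1)^(0.5) = p_1/p_2.
Hence q_2/q_1 = (p_1/p_2)^(1/(0.5)), i.e. raised to the 2 power.
Substitute q_2 = (q_2/q_1)·q_1 into the budget: q_1* = I/(p_1 + p_2·(q_2/q_1)).
Numerically q_2/q_1 = 1.469238, so q_1* = 63/(8 + 6.6·1.469238) = 3.5599.
At I' = 94.5: q_1* = 5.3399. Change: 5.3399 − 3.5599 = 1.78.

Δq_1* = 1.78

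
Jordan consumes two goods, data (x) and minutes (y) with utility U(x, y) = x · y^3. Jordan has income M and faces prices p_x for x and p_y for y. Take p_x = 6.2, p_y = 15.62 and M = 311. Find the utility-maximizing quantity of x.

Demand: x*(p_x,p_y,M) = 0.25·M/p_x and y* = 0.75·M/p_y.
At p_x=6.2, p_y=15.62, M=311: x* = 0.25·311/6.2 = 12.5403.

x* = 12.5403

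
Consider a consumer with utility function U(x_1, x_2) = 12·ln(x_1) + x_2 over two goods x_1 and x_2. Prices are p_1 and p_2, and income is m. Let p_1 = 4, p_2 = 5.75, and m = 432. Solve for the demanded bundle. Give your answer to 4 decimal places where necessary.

So x_1*(p_1,p_2) = 12·p_2/p_1, independent of income; and x_2* = (m − 12·p_2)/p_2.
At the given prices: x_1* = 12·5.75/4 = 17.25, and x_2* = 63.1304.

x_1* = 17.25, x_2* = 63.1304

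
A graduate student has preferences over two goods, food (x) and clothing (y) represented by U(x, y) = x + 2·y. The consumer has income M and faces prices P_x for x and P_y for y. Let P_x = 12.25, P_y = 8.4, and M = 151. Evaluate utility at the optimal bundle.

V = 35.9524

Perfect substitutes: compare marginal utility per dollar. 1/P_x vs 2/P_y → 0.0816 vs 0.2381.
y gives more utility per dollar, so spend all income on y: y* = M/P_y, x* = 0.
Numerically: x* = 0, y* = 17.9762.
Utility at the optimum: U(0, 17.9762) = 35.9524.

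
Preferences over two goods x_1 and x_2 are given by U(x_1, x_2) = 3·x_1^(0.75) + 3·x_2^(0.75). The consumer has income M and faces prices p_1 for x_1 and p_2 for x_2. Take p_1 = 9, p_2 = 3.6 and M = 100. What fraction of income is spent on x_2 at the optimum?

share on x_2 = 0.9398

From the CES first-order condition, (x_2/x_1)^(0.25) = p_1/p_2.
Hence x_2/x_1 = (p_1/p_2)^(1/(0.25)), i.e. raised to the 4 power.
Substitute x_2 = (x_2/x_1)·x_1 into the budget: x_1* = M/(p_1 + p_2·(x_2/x_1)).
Numerically x_2/x_1 = 39.0625, so x_1* = 100/(9 + 3.6·39.0625) = 0.6683 and x_2* = 39.0625·0.6683 = 26.1069.
Expenditure on x_2: 3.6·26.1069 = 93.985; share = 0.9398.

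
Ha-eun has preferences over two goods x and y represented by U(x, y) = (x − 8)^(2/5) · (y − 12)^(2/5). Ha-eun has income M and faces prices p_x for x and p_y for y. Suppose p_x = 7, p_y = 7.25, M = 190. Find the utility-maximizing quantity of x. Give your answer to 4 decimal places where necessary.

x* = 11.3571

After buying the subsistence bundle (8, 12), a share 0.5 of the remaining income goes to x: x* = 8 + 0.5·(M − 8p_x − 12p_y)/p_x.
Discretionary income = 190 − 8·7 − 12·7.25 = 47; x* = 8 + 0.5·47/7 = 11.3571.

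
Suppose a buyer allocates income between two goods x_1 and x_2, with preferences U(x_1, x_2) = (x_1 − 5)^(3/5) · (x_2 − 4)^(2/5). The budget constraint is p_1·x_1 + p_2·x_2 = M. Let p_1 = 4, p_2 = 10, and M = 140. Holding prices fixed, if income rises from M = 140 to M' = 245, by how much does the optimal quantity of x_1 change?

MRS = (3/2)·(x_2−4)/(x_1−5). Tangency with p_1/p_2 gives x_2−4 = (2/3)·(p_1/p_2)·(x_1−5).
Substituting into the budget: x_1* = 5 + 0.6·(M − 5·p_1 − 4·p_2)/p_1, and x_2* = 4 + 0.4·(…)/p_2.
Discretionary income = 140 − 5·4 − 4·10 = 80; x_1* = 5 + 0.6·80/4 = 17.
At M' = 245: x_1* = 32.75. Change: 32.75 − 17 = 15.75.

Δx_1* = 15.75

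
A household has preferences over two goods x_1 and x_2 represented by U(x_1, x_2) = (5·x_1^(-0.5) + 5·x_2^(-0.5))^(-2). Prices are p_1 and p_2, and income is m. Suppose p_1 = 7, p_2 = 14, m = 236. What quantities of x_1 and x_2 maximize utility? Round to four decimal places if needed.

x_1* = 14.9183, x_2* = 9.398

MRS = MU_x_1/MU_x_2 = (x_2/x_1)^(1.5). Set equal to p_1/p_2.
Solve for the ratio: x_2/x_1 = [p_1/p_2]^(2/3).
With the ratio pinned down, the budget gives x_1* = m/(p_1 + p_2·(x_2/x_1)) and x_2* = (x_2/x_1)·x_1*.
Numerically x_2/x_1 = 0.629961, so x_1* = 236/(7 + 14·0.629961) = 14.9183 and x_2* = 0.629961·14.9183 = 9.398.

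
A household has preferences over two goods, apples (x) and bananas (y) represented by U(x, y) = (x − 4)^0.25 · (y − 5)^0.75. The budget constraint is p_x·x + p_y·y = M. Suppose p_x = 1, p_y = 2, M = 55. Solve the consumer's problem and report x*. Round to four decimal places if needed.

x* = 14.25

MRS = (1/3)·(y−5)/(x−4). Tangency with p_x/p_y gives y−5 = 3·(p_x/p_y)·(x−4).
Substituting into the budget: x* = 4 + 0.25·(M − 4·p_x − 5·p_y)/p_x, and y* = 5 + 0.75·(…)/p_y.
Discretionary income = 55 − 4·1 − 5·2 = 41; x* = 4 + 0.25·41/1 = 14.25.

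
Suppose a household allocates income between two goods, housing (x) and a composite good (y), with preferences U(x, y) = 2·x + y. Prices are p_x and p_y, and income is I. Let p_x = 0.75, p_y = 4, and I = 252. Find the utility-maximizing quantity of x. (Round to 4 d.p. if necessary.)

Perfect substitutes: compare marginal utility per dollar. 2/p_x vs 1/p_y → 2.6667 vs 0.25.
x gives more utility per dollar, so spend all income on x: x* = I/p_x, y* = 0.
Numerically: x* = 336, y* = 0.

x* = 336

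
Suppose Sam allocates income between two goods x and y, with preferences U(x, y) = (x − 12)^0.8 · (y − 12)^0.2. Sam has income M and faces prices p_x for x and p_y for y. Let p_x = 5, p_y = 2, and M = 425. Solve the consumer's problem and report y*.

y* = 46.1

MRS = 4·(y−12)/(x−12). Tangency with p_x/p_y gives y−12 = (1/4)·(p_x/p_y)·(x−12).
Substituting into the budget: x* = 12 + 0.8·(M − 12·p_x − 12·p_y)/p_x, and y* = 12 + 0.2·(…)/p_y.
Discretionary income = 425 − 12·5 − 12·2 = 341; y* = 12 + 0.2·341/2 = 46.1.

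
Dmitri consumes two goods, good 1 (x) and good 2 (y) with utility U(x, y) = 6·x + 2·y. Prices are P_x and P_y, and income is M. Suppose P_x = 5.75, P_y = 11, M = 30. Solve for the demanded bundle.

x* = 5.2174, y* = 0

Perfect substitutes: compare marginal utility per dollar. 6/P_x vs 2/P_y → 1.0435 vs 0.1818.
x gives more utility per dollar, so spend all income on x: x* = M/P_x, y* = 0.
Numerically: x* = 5.2174, y* = 0.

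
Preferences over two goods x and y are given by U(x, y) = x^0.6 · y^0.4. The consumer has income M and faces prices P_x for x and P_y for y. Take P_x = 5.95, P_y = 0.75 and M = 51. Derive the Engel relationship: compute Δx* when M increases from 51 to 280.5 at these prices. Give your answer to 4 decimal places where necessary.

Δx* = 23.1429

MU_x/MU_y = (0.6·y)/(0.4·x); tangency sets this equal to P_x/P_y.
Rearranging, P_y·y = (2/3)·P_x·x. Substituting into the budget gives P_x·x·(1 + (2/3)) = M.
Demand: x*(P_x,P_y,M) = 0.6·M/P_x and y* = 0.4·M/P_y.
At P_x=5.95, P_y=0.75, M=51: x* = 0.6·51/5.95 = 5.1429.
At M' = 280.5: x* = 28.2857. Change: 28.2857 − 5.1429 = 23.1429.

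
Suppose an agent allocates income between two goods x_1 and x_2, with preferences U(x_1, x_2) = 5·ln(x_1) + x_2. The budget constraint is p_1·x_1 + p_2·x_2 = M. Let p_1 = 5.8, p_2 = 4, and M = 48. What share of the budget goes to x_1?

MU_x_1 = 5/x_1, MU_x_2 = 1. Tangency: 5/x_1 = p_1/p_2.
So x_1*(p_1,p_2) = 5·p_2/p_1, independent of income; and x_2* = (M − 5·p_2)/p_2.
At the given prices: x_1* = 5·4/5.8 = 3.4483, and x_2* = 7.
Expenditure on x_1: 5.8·3.4483 = 20; share = 0.4167.

share on x_1 = 0.4167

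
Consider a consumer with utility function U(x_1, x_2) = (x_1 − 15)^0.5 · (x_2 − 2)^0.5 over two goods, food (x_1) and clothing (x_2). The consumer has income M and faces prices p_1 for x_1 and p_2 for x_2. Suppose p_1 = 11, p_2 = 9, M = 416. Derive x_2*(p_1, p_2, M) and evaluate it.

x_2* = 14.9444

Substituting into the budget: x_1* = 15 + 0.5·(M − 15·p_1 − 2·p_2)/p_1, and x_2* = 2 + 0.5·(…)/p_2.
Discretionary income = 416 − 15·11 − 2·9 = 233; x_2* = 2 + 0.5·233/9 = 14.9444.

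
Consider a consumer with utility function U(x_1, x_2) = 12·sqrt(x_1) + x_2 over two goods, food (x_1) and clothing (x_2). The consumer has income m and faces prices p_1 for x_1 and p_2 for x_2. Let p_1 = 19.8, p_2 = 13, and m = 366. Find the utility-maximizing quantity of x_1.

x_1* = 15.5188

Set MRS = p_1/p_2: 6·x_1^(−1/2) = p_1/p_2.
Solve: √x_1 = 6·p_2/p_1, so x_1*(p_1,p_2) = (6·p_2/p_1)², and x_2* = (m − p_1·x_1*)/p_2.
Plugging in: x_1* = (6·13/19.8)² = 15.5188.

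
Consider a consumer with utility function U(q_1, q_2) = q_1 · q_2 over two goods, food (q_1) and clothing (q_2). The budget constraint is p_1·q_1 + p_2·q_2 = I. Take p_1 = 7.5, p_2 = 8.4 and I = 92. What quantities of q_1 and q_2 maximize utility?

q_1* = 6.1333, q_2* = 5.4762

Tangency: MRS = q_2/q_1 = p_1/p_2.
So p_2·q_2 = p_1·q_1; combined with the budget, a share 0.5 of income goes to q_1.
Demand: q_1*(p_1,p_2,I) = 0.5·I/p_1 and q_2* = 0.5·I/p_2.
At p_1=7.5, p_2=8.4, I=92: q_1* = 0.5·92/7.5 = 6.1333, q_2* = 5.4762.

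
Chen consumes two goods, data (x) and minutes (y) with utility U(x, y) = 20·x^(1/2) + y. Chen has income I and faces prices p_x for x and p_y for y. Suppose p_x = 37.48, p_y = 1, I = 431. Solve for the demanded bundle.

Set MRS = p_x/p_y: 10·x^(−1/2) = p_x/p_y.
Thus x* = (10·p_y/p_x)² — independent of I — with the rest of income spent on y.
Plugging in: x* = (10·1/37.48)² = 0.0712, y* = 428.3319.

x* = 0.0712, y* = 428.3319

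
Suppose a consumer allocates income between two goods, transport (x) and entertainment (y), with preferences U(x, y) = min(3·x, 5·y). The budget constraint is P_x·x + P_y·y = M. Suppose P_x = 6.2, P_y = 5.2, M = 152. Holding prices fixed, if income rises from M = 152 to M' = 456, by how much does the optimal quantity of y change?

Demand: x*(P_x,P_y,M) = 5·M/(5·P_x + 3·P_y), y* = 3·M/(5·P_x + 3·P_y).
Here 5·6.2 + 3·5.2 = 46.6, giving y* = 9.7854.
At M' = 456: y* = 29.3562. Change: 29.3562 − 9.7854 = 19.5708.

Δy* = 19.5708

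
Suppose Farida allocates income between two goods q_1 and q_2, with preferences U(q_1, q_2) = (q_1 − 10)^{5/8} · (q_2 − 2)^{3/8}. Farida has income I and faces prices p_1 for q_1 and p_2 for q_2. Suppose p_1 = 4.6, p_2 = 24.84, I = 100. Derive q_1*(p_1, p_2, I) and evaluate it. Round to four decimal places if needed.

This is Cobb-Douglas in (q_1−10, q_2−2): tangency gives 0.625·p_2·(q_2−2) = 0.375·p_1·(q_1−10).
Substituting into the budget: q_1* = 10 + 0.625·(I − 10·p_1 − 2·p_2)/p_1, and q_2* = 2 + 0.375·(…)/p_2.
Discretionary income = 100 − 10·4.6 − 2·24.84 = 4.32; q_1* = 10 + 0.625·4.32/4.6 = 10.587.

q_1* = 10.587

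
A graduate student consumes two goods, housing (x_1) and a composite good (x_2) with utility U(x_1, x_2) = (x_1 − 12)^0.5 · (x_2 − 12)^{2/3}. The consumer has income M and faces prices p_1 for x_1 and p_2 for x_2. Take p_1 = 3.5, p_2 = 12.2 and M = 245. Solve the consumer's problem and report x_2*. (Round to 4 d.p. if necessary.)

After buying the subsistence bundle (12, 12), a share 3/7 of the remaining income goes to x_1: x_1* = 12 + 3/7·(M − 12p_1 − 12p_2)/p_1.
Discretionary income = 245 − 12·3.5 − 12·12.2 = 56.6; x_2* = 12 + 4/7·56.6/12.2 = 14.6511.

x_2* = 14.6511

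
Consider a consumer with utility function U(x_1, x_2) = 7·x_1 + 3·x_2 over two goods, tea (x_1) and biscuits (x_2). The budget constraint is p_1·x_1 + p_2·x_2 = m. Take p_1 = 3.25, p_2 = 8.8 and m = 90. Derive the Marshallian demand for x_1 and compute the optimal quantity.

x_1* = 27.6923

Perfect substitutes: compare marginal utility per dollar. 7/p_1 vs 3/p_2 → 2.1538 vs 0.3409.
x_1 gives more utility per dollar, so spend all income on x_1: x_1* = m/p_1, x_2* = 0.
Numerically: x_1* = 27.6923, x_2* = 0.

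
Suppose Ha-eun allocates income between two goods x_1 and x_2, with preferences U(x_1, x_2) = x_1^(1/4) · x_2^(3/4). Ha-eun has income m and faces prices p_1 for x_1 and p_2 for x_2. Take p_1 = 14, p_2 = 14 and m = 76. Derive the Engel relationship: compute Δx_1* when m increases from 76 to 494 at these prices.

MU_x_1/MU_x_2 = (0.25·x_2)/(0.75·x_1); tangency sets this equal to p_1/p_2.
So 0.25·p_2·x_2 = 0.75·p_1·x_1; combined with the budget, a share 0.25 of income goes to x_1.
Demand: x_1*(p_1,p_2,m) = 0.25·m/p_1 and x_2* = 0.75·m/p_2.
At p_1=14, p_2=14, m=76: x_1* = 0.25·76/14 = 1.3571.
At m' = 494: x_1* = 8.8214. Change: 8.8214 − 1.3571 = 7.4643.

Δx_1* = 7.4643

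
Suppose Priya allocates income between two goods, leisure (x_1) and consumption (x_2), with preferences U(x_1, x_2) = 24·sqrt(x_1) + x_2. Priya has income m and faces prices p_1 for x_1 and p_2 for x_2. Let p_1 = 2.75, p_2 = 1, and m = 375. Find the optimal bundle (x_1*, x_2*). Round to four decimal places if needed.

x_1* = 19.0413, x_2* = 322.6364

MU_x_1 = 12/√x_1, MU_x_2 = 1. Tangency: 12/√x_1 = p_1/p_2.
Solve: √x_1 = 12·p_2/p_1, so x_1*(p_1,p_2) = (12·p_2/p_1)², and x_2* = (m − p_1·x_1*)/p_2.
Plugging in: x_1* = (12·1/2.75)² = 19.0413, x_2* = 322.6364.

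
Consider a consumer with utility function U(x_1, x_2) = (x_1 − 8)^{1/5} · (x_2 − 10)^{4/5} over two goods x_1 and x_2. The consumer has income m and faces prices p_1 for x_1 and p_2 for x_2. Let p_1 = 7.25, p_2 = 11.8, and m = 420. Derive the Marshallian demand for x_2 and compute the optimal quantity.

Discretionary income = 420 − 8·7.25 − 10·11.8 = 244; x_2* = 10 + 0.8·244/11.8 = 26.5424.

x_2* = 26.5424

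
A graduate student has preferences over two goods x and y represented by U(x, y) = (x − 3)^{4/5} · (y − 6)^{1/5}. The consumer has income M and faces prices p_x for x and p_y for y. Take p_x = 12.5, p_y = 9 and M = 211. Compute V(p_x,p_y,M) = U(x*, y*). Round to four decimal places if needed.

V = 6.1897

Discretionary income = 211 − 3·12.5 − 6·9 = 119.5; x* = 3 + 0.8·119.5/12.5 = 10.648; y* = 6 + 0.2·119.5/9 = 8.6556.
Utility at the optimum: U(10.648, 8.6556) = 6.1897.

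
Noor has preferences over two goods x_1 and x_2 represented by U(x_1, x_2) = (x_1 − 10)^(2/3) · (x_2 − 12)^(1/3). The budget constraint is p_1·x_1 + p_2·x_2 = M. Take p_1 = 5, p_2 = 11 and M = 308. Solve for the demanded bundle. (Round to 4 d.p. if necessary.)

Discretionary income = 308 − 10·5 − 12·11 = 126; x_1* = 10 + 2/3·126/5 = 26.8; x_2* = 12 + 1/3·126/11 = 15.8182.

x_1* = 26.8, x_2* = 15.8182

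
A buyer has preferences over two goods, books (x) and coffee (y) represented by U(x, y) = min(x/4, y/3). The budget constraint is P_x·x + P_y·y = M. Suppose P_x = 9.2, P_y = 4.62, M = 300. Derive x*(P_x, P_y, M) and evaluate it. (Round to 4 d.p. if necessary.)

x* = 23.6873

Leontief preferences: the optimum is at the kink where x/4 = y/3, i.e. y = (3/4)·x.
Budget: P_x·x + P_y·(3/4)·x = M, so (4·P_x + 3·P_y)·x = 4·M.
Demand: x*(P_x,P_y,M) = 4·M/(4·P_x + 3·P_y), y* = 3·M/(4·P_x + 3·P_y).
Here 4·9.2 + 3·4.62 = 50.66, giving x* = 23.6873.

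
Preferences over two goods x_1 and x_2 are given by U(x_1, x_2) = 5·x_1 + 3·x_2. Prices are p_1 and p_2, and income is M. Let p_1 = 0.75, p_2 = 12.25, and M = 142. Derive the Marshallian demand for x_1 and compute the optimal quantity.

x_1* = 189.3333

Numerically: x_1* = 189.3333, x_2* = 0.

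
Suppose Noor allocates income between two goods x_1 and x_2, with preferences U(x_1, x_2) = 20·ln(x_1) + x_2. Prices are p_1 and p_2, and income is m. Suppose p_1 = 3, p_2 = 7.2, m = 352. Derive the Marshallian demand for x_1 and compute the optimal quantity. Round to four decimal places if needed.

MU_x_1 = 20/x_1, MU_x_2 = 1. Tangency: 20/x_1 = p_1/p_2.
So x_1*(p_1,p_2) = 20·p_2/p_1, independent of income; and x_2* = (m − 20·p_2)/p_2.
At the given prices: x_1* = 20·7.2/3 = 48.

x_1* = 48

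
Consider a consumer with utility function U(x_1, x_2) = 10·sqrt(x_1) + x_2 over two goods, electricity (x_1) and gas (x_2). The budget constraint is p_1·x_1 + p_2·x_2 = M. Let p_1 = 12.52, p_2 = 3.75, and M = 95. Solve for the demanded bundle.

x_1* = 2.2428, x_2* = 17.8453

Plugging in: x_1* = (5·3.75/12.52)² = 2.2428, x_2* = 17.8453.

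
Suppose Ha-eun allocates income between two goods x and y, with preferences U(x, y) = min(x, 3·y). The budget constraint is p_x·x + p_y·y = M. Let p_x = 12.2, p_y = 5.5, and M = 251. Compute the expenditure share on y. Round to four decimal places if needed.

share on y = 0.1306

Demand: x*(p_x,p_y,M) = 3·M/(3·p_x + p_y), y* = M/(3·p_x + p_y).
Here 3·12.2 + 5.5 = 42.1, giving x* = 17.886 and y* = 5.962.
Expenditure on y: 5.5·5.962 = 32.791; share = 0.1306.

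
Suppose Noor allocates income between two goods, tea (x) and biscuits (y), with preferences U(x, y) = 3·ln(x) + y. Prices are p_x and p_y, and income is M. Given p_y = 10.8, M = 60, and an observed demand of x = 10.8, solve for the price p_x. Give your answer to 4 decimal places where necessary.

p_x = 3

Set MRS = p_x/p_y: (3/x)/1 = p_x/p_y.
So x*(p_x,p_y) = 3·p_y/p_x, independent of income; and y* = (M − 3·p_y)/p_y.
Set x* = 10.8 in the demand function and solve for p_x: p_x = 3.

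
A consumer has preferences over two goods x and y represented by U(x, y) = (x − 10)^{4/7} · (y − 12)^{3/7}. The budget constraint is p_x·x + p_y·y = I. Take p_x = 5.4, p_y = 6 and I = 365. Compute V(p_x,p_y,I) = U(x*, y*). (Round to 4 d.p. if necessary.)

Let x' = x−10, y' = y−12. MRS = (4/3)·y'/x' = p_x/p_y.
Substituting into the budget: x* = 10 + 4/7·(I − 10·p_x − 12·p_y)/p_x, and y* = 12 + 3/7·(…)/p_y.
Discretionary income = 365 − 10·5.4 − 12·6 = 239; x* = 10 + 4/7·239/5.4 = 35.291; y* = 12 + 3/7·239/6 = 29.0714.
Utility at the optimum: U(35.291, 29.0714) = 21.3703.

V = 21.3703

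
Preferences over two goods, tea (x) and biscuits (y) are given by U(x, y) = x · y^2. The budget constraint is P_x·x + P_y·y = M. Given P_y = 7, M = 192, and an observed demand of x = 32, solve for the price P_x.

P_x = 2

Tangency: MRS = (1/2)·y/x = P_x/P_y.
So P_y·y = 2·P_x·x; combined with the budget, a share 1/3 of income goes to x.
Demand: x*(P_x,P_y,M) = 1/3·M/P_x and y* = 2/3·M/P_y.
Set x* = 32 in the demand function and solve for P_x: P_x = 2.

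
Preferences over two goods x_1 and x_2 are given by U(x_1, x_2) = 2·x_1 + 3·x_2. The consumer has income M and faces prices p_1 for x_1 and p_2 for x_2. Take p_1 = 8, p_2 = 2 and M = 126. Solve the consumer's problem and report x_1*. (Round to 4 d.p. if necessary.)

x_2 gives more utility per dollar, so spend all income on x_2: x_2* = M/p_2, x_1* = 0.
Numerically: x_1* = 0, x_2* = 63.

x_1* = 0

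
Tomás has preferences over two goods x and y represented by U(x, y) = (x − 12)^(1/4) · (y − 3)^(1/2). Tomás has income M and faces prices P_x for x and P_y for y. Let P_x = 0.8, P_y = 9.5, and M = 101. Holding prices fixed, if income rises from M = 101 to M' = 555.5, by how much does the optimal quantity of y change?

Δy* = 31.8947

Let x' = x−12, y' = y−3. MRS = (1/2)·y'/x' = P_x/P_y.
After buying the subsistence bundle (12, 3), a share 1/3 of the remaining income goes to x: x* = 12 + 1/3·(M − 12P_x − 3P_y)/P_x.
Discretionary income = 101 − 12·0.8 − 3·9.5 = 62.9; y* = 3 + 2/3·62.9/9.5 = 7.414.
At M' = 555.5: y* = 39.3088. Change: 39.3088 − 7.414 = 31.8947.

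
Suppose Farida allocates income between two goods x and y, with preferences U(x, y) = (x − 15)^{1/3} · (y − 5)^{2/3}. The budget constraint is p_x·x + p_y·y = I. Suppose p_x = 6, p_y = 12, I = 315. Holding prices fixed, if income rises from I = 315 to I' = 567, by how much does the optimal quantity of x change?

Δx* = 14

MRS = (1/2)·(y−5)/(x−15). Tangency with p_x/p_y gives y−5 = 2·(p_x/p_y)·(x−15).
Substituting into the budget: x* = 15 + 1/3·(I − 15·p_x − 5·p_y)/p_x, and y* = 5 + 2/3·(…)/p_y.
Discretionary income = 315 − 15·6 − 5·12 = 165; x* = 15 + 1/3·165/6 = 24.1667.
At I' = 567: x* = 38.1667. Change: 38.1667 − 24.1667 = 14.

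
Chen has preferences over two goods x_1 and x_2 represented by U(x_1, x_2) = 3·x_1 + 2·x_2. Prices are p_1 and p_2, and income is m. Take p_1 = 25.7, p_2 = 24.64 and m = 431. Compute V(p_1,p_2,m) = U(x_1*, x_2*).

Linear utility — the consumer picks whichever good has higher MU/price: 3/25.7 = 0.1167 vs 2/24.64 = 0.0812.
x_1 gives more utility per dollar, so spend all income on x_1: x_1* = m/p_1, x_2* = 0.
Numerically: x_1* = 16.7704, x_2* = 0.
Utility at the optimum: U(16.7704, 0) = 50.3113.

V = 50.3113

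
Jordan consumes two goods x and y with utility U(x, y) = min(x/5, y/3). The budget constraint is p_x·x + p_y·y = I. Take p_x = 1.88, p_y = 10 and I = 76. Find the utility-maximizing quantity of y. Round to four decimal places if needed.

Demand: x*(p_x,p_y,I) = 5·I/(5·p_x + 3·p_y), y* = 3·I/(5·p_x + 3·p_y).
Here 5·1.88 + 3·10 = 39.4, giving y* = 5.7868.

y* = 5.7868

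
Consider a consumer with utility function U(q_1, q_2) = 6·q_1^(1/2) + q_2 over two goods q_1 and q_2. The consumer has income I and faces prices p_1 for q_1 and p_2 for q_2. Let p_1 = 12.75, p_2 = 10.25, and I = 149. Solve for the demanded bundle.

q_1* = 5.8166, q_2* = 7.3013

MU_q_1 = 3/√q_1, MU_q_2 = 1. Tangency: 3/√q_1 = p_1/p_2.
Solve: √q_1 = 3·p_2/p_1, so q_1*(p_1,p_2) = (3·p_2/p_1)², and q_2* = (I − p_1·q_1*)/p_2.
Plugging in: q_1* = (3·10.25/12.75)² = 5.8166, q_2* = 7.3013.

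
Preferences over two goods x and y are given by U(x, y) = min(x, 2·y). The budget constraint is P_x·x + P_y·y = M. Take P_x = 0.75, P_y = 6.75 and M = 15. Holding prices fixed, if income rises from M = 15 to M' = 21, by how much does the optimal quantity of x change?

Demand: x*(P_x,P_y,M) = 2·M/(2·P_x + P_y), y* = M/(2·P_x + P_y).
Here 2·0.75 + 6.75 = 8.25, giving x* = 3.6364.
At M' = 21: x* = 5.0909. Change: 5.0909 − 3.6364 = 1.4545.

Δx* = 1.4545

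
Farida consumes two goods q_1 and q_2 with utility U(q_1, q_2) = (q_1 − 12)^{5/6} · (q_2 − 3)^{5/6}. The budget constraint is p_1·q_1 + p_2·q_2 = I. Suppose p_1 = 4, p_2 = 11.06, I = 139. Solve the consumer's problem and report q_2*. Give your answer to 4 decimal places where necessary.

MRS = (q_2−3)/(q_1−12). Tangency with p_1/p_2 gives q_2−3 = (p_1/p_2)·(q_1−12).
After buying the subsistence bundle (12, 3), a share 0.5 of the remaining income goes to q_1: q_1* = 12 + 0.5·(I − 12p_1 − 3p_2)/p_1.
Discretionary income = 139 − 12·4 − 3·11.06 = 57.82; q_2* = 3 + 0.5·57.82/11.06 = 5.6139.

q_2* = 5.6139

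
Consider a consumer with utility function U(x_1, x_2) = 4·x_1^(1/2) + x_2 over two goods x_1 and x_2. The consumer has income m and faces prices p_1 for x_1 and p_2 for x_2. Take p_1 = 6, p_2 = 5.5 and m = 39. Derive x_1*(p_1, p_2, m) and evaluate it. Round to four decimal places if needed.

x_1* = 3.3611

Utility is quasi-linear in x_2; the FOC for x_1 is 2/√x_1 = p_1/p_2.
Thus x_1* = (2·p_2/p_1)² — independent of m — with the rest of income spent on x_2.
Plugging in: x_1* = (2·5.5/6)² = 3.3611.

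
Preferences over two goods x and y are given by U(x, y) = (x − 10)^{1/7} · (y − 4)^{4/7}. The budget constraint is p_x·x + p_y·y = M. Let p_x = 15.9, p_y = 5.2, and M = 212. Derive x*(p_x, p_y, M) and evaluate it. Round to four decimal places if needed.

Substituting into the budget: x* = 10 + 0.2·(M − 10·p_x − 4·p_y)/p_x, and y* = 4 + 0.8·(…)/p_y.
Discretionary income = 212 − 10·15.9 − 4·5.2 = 32.2; x* = 10 + 0.2·32.2/15.9 = 10.405.

x* = 10.405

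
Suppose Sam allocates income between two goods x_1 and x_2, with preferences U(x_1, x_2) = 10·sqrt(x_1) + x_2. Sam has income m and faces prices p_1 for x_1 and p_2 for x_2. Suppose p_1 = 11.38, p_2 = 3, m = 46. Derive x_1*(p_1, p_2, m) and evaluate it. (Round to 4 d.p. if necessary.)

Thus x_1* = (5·p_2/p_1)² — independent of m — with the rest of income spent on x_2.
Plugging in: x_1* = (5·3/11.38)² = 1.7374.

x_1* = 1.7374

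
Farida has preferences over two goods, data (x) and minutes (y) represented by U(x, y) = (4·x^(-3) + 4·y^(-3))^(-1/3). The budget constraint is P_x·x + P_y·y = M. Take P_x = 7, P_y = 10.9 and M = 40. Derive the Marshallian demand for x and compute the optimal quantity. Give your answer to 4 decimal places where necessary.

MRS = MU_x/MU_y = (y/x)^(4). Set equal to P_x/P_y.
Hence y/x = (P_x/P_y)^(1/(4)), i.e. raised to the 0.25 power.
With the ratio pinned down, the budget gives x* = M/(P_x + P_y·(y/x)) and y* = (y/x)·x*.
Numerically y/x = 0.895195, so x* = 40/(7 + 10.9·0.895195) = 2.387.

x* = 2.387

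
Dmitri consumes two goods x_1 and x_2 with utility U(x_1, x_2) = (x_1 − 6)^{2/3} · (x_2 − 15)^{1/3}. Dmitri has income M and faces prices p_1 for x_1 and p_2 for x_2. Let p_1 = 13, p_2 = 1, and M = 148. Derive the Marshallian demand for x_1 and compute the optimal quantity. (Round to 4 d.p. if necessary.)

x_1* = 8.8205

This is Cobb-Douglas in (x_1−6, x_2−15): tangency gives 2/3·p_2·(x_2−15) = 1/3·p_1·(x_1−6).
Substituting into the budget: x_1* = 6 + 2/3·(M − 6·p_1 − 15·p_2)/p_1, and x_2* = 15 + 1/3·(…)/p_2.
Discretionary income = 148 − 6·13 − 15·1 = 55; x_1* = 6 + 2/3·55/13 = 8.8205.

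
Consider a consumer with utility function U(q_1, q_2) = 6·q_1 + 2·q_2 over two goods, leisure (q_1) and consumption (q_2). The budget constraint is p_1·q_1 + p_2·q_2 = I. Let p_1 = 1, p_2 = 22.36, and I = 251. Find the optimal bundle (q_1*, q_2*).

q_1* = 251, q_2* = 0

Linear utility — the consumer picks whichever good has higher MU/price: 6/1 = 6 vs 2/22.36 = 0.0894.
q_1 gives more utility per dollar, so spend all income on q_1: q_1* = I/p_1, q_2* = 0.
Numerically: q_1* = 251, q_2* = 0.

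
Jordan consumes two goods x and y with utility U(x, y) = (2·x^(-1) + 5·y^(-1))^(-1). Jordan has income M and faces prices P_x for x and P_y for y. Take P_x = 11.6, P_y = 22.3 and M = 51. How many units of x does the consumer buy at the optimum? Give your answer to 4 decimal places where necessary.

x* = 1.3773

From the CES first-order condition, (2/5)·(y/x)^(2) = P_x/P_y.
Solve for the ratio: y/x = [(5/2)·P_x/P_y]^(0.5).
With the ratio pinned down, the budget gives x* = M/(P_x + P_y·(y/x)) and y* = (y/x)·x*.
Numerically y/x = 1.140372, so x* = 51/(11.6 + 22.3·1.140372) = 1.3773.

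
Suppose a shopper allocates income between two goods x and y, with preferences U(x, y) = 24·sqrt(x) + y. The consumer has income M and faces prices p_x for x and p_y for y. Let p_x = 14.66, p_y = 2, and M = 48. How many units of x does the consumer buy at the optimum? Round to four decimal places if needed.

MU_x = 12/√x, MU_y = 1. Tangency: 12/√x = p_x/p_y.
Thus x* = (12·p_y/p_x)² — independent of M — with the rest of income spent on y.
Plugging in: x* = (12·2/14.66)² = 2.6801.

x* = 2.6801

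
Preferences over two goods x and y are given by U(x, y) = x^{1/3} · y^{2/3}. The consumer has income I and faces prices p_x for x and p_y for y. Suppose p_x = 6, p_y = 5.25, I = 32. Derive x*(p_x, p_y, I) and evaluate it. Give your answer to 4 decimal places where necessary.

x* = 1.7778

The MRS is (1/2)·y/x. Set MRS = p_x/p_y.
So 1/3·p_y·y = 2/3·p_x·x; combined with the budget, a share 1/3 of income goes to x.
Demand: x*(p_x,p_y,I) = 1/3·I/p_x and y* = 2/3·I/p_y.
At p_x=6, p_y=5.25, I=32: x* = 1/3·32/6 = 1.7778.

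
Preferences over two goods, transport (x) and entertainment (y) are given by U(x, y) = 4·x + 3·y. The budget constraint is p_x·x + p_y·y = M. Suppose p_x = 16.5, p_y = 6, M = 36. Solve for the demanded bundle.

x* = 0, y* = 6

Perfect substitutes: compare marginal utility per dollar. 4/p_x vs 3/p_y → 0.2424 vs 0.5.
y gives more utility per dollar, so spend all income on y: y* = M/p_y, x* = 0.
Numerically: x* = 0, y* = 6.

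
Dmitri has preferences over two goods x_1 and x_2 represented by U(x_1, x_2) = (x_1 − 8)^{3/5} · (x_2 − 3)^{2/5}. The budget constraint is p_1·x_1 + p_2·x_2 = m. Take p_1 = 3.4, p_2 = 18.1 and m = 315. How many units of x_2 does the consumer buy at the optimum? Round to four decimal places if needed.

x_2* = 8.1602

MRS = (3/2)·(x_2−3)/(x_1−8). Tangency with p_1/p_2 gives x_2−3 = (2/3)·(p_1/p_2)·(x_1−8).
Substituting into the budget: x_1* = 8 + 0.6·(m − 8·p_1 − 3·p_2)/p_1, and x_2* = 3 + 0.4·(…)/p_2.
Discretionary income = 315 − 8·3.4 − 3·18.1 = 233.5; x_2* = 3 + 0.4·233.5/18.1 = 8.1602.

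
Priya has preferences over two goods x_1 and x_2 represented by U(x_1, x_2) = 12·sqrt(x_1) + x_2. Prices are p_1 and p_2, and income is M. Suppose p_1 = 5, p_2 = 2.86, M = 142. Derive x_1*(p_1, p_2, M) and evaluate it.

Solve: √x_1 = 6·p_2/p_1, so x_1*(p_1,p_2) = (6·p_2/p_1)², and x_2* = (M − p_1·x_1*)/p_2.
Plugging in: x_1* = (6·2.86/5)² = 11.7786.

x_1* = 11.7786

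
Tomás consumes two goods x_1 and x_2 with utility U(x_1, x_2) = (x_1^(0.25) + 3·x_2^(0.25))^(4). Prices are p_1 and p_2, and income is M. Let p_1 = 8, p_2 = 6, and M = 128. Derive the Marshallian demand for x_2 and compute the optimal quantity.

x_2* = 17.631

MU_x_1 ∝ x_1^(-0.75), MU_x_2 ∝ 3·x_2^(-0.75), so MRS = (1/3)·(x_2/x_1)^(0.75) = p_1/p_2.
Solve for the ratio: x_2/x_1 = [3·p_1/p_2]^(4/3).
With the ratio pinned down, the budget gives x_1* = M/(p_1 + p_2·(x_2/x_1)) and x_2* = (x_2/x_1)·x_1*.
Numerically x_2/x_1 = 6.349604, so x_1* = 128/(8 + 6·6.349604) = 2.7767 and x_2* = 6.349604·2.7767 = 17.631.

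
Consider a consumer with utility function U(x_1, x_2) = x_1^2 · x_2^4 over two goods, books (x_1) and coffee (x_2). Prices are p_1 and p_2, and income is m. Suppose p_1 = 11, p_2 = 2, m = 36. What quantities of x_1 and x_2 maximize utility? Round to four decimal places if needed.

MU_x_1/MU_x_2 = (2·x_2)/(4·x_1); tangency sets this equal to p_1/p_2.
Rearranging, p_2·x_2 = 2·p_1·x_1. Substituting into the budget gives p_1·x_1·(1 + 2) = m.
Demand: x_1*(p_1,p_2,m) = 1/3·m/p_1 and x_2* = 2/3·m/p_2.
At p_1=11, p_2=2, m=36: x_1* = 1/3·36/11 = 1.0909, x_2* = 12.

x_1* = 1.0909, x_2* = 12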